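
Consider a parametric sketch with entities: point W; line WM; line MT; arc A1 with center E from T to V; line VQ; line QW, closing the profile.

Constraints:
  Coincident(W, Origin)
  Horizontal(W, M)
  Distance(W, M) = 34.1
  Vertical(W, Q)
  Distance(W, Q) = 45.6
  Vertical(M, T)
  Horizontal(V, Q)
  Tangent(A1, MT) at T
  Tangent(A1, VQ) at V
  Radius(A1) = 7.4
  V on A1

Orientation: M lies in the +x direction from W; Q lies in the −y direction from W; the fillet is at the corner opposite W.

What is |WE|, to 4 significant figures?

46.61

W is at the origin; W and M share the same y with |WM| = 34.1 and M on the +x side, so M = (34.10, 0.000). WQ is vertical with |WQ| = 45.6 and Q on the −y side, so Q = (0.000, -45.60). The virtual corner opposite W is at (34.10, -45.60). The tangent condition forces ET to be normal to MT and tangency of A1 to VQ means the radius EV is perpendicular to VQ, with radius 7.4, so the center E sits 7.4 in from both sides at E = (26.70, -38.20). Then |WE| = |E − W| = 46.61.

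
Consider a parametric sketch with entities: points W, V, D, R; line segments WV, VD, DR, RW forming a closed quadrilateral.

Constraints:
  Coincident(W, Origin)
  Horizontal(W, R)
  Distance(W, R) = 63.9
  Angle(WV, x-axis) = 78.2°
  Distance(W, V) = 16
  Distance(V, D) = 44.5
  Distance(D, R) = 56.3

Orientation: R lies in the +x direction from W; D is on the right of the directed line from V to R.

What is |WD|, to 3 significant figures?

31.0

Checks: |WR| = 63.90 ✓; |WV| = 16.00 ✓; |VD| = 44.50 ✓; |DR| = 56.30 ✓.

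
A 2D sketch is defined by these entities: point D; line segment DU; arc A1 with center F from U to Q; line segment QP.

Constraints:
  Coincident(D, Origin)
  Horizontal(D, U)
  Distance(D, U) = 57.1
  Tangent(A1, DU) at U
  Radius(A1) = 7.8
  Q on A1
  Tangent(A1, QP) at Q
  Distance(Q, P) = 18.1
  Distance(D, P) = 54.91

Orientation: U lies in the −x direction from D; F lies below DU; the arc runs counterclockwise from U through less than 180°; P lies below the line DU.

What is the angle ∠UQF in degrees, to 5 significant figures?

20.552°

Checks: |FQ| = 7.800 ✓; ∠(FQ, QP) = 90.00° ✓; |QP| = 18.10 ✓; |DP| = 54.91 ✓.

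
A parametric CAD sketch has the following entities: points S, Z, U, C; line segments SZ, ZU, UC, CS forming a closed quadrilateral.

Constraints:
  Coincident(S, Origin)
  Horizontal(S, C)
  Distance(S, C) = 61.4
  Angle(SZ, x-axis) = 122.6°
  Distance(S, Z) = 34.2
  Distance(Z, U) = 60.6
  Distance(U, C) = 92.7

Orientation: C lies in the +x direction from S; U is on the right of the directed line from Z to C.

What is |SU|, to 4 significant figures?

40.62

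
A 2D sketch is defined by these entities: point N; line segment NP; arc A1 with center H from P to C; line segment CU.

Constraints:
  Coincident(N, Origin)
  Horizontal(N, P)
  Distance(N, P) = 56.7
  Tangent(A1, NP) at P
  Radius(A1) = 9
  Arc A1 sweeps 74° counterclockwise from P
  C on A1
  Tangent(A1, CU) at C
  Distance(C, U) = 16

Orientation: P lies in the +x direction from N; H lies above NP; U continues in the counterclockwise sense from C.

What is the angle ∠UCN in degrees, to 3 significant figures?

112°

N is at the origin; NP is horizontal with |NP| = 56.7 and P on the +x side, so P = (56.7, 0.00). A1 meets NP tangentially, so HP is at right angles to NP, so H = P + (0, 9) = (56.7, 9.00). On A1, P sits at bearing -90° from H; a 74° counterclockwise sweep puts C at bearing -16°, so C = H + 9.0·(cos -16°, sin -16°) = (65.4, 6.52). Tangency of A1 to CU means the radius HC is perpendicular to CU, so CU runs along (−sin -16°, cos -16°); with |CU| = 16.0, U = (69.8, 21.9). Then cos ∠UCN = CU·CN / (|CU||CN|), giving 112°.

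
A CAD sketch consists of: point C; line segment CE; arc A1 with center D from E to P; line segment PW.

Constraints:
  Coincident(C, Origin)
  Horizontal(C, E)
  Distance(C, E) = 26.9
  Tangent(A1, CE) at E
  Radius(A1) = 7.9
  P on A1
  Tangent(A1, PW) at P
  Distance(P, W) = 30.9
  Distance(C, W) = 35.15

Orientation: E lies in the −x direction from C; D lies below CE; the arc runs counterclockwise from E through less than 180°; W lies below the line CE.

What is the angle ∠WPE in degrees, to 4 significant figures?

110.4°

Checks: |DP| = 7.900 ✓; ∠(DP, PW) = 90.00° ✓; |PW| = 30.90 ✓; |CW| = 35.15 ✓.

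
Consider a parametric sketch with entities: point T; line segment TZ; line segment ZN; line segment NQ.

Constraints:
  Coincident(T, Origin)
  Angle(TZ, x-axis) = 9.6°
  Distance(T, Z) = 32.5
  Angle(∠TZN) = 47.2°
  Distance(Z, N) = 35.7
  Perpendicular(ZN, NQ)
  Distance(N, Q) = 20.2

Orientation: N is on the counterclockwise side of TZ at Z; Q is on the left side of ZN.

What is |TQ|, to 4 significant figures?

14.10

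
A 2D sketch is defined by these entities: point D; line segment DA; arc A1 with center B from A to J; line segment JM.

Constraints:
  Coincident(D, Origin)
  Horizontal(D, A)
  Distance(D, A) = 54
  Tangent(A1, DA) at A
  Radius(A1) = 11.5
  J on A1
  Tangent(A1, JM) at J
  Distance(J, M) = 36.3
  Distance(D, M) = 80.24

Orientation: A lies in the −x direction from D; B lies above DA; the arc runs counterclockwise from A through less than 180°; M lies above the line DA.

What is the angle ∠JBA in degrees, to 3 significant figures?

123°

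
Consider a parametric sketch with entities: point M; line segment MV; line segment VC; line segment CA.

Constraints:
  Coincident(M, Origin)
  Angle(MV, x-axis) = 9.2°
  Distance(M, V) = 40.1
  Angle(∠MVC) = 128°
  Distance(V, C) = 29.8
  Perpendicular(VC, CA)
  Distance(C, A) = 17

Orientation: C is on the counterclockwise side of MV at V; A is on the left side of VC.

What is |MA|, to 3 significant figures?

56.4

M is at the origin; MV runs at 9.2° with length 40.1, so V = 40.1·(cos 9.2°, sin 9.2°) = (39.6, 6.41). ∠MVC = 128.0°, so VC runs at 9.2° + (180° − 128.0°) = 61.2° from the x-axis; with |VC| = 29.8, C = V + 29.8·(cos 61.2°, sin 61.2°) = (53.9, 32.5). VC is perpendicular to CA; with |CA| = 17.0 on the left of VC, A = C + 17.0·(-0.876, 0.482) = (39.0, 40.7). Then |MA| = |A − M| = 56.4.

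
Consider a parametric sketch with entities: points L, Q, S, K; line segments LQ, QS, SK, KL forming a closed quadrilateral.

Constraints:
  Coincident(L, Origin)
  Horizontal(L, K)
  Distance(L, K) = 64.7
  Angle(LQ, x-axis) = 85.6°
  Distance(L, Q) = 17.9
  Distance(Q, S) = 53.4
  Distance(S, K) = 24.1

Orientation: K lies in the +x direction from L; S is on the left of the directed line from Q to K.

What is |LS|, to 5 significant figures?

58.843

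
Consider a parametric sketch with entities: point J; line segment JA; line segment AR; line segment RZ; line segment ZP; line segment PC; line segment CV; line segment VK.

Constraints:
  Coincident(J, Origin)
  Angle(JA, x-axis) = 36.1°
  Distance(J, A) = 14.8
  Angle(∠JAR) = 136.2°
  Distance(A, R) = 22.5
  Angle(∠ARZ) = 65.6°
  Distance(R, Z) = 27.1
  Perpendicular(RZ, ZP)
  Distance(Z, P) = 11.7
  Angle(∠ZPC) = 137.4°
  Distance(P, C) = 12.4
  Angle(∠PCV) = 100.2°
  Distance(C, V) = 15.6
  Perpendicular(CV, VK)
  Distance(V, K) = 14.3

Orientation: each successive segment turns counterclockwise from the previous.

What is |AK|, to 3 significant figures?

20.5

J is at the origin; JA runs at 36.1° with length 14.8, so A = (12.0, 8.72). ∠JAR = 136.2° gives AR at 79.9° from the x-axis; with |AR| = 22.5, R = (15.9, 30.9). ∠ARZ = 65.6° gives RZ at -166° from the x-axis; with |RZ| = 27.1, Z = (-10.4, 24.2). The perpendicularity gives ZP at right angles to RZ, so ZP runs at -75.7°; with |ZP| = 11.7, P = (-7.47, 12.8). ∠ZPC = 137.4° gives PC at -33.1° from the x-axis; with |PC| = 12.4, C = (2.92, 6.07). ∠PCV = 100.2° gives CV at 46.7° from the x-axis; with |CV| = 15.6, V = (13.6, 17.4). The perpendicularity gives VK at right angles to CV, so VK runs at 137°; with |VK| = 14.3, K = (3.21, 27.2). Then |AK| = |K − A| = 20.5.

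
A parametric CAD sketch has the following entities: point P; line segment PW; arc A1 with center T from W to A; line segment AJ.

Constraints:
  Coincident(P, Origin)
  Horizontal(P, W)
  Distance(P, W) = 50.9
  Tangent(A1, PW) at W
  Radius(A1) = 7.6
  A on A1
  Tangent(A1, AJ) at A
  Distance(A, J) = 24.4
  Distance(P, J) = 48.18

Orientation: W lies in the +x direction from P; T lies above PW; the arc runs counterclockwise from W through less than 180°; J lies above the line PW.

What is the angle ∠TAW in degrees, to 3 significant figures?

21.2°

Checks: ∠(TW, WP) = 90.00° ✓; |TW| = 7.600 ✓; |TA| = 7.600 ✓; ∠(TA, AJ) = 90.00° ✓; |AJ| = 24.40 ✓; |PJ| = 48.18 ✓.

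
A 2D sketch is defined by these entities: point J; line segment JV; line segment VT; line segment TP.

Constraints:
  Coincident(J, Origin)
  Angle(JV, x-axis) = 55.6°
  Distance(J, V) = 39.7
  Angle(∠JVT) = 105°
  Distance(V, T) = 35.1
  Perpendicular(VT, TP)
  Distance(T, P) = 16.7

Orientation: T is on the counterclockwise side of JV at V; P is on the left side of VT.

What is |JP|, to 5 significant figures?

50.274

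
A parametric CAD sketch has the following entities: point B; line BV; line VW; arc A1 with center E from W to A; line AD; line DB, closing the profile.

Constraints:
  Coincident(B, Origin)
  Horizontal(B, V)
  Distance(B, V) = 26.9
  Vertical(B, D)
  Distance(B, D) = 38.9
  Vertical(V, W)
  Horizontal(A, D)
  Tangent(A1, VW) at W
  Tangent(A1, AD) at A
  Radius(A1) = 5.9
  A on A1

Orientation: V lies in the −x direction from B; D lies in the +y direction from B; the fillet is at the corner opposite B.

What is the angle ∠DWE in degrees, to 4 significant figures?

12.37°

B is at the origin; BV is horizontal with |BV| = 26.9 and V on the −x side, so V = (-26.90, 0.000). B and D share the same x with |BD| = 38.9 and D on the +y side, so D = (0.000, 38.90). The virtual corner opposite B is at (-26.90, 38.90). A1 meets VW tangentially, so EW is at right angles to VW and the tangent condition forces EA to be normal to AD, with radius 5.9, so the center E sits 5.9 in from both sides at E = (-21.00, 33.00). That places the tangent points at W = (-26.90, 33.00) on VW and A = (-21.00, 38.90) on AD. Then cos ∠DWE = WD·WE / (|WD||WE|), giving 12.37°.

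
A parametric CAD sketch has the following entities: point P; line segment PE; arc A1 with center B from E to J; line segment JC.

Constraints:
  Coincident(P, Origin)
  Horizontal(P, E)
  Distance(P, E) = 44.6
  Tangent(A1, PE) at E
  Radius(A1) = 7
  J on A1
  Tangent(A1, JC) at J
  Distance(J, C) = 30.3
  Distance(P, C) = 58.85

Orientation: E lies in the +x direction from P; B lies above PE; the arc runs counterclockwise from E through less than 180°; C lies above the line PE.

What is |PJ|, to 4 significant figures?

52.13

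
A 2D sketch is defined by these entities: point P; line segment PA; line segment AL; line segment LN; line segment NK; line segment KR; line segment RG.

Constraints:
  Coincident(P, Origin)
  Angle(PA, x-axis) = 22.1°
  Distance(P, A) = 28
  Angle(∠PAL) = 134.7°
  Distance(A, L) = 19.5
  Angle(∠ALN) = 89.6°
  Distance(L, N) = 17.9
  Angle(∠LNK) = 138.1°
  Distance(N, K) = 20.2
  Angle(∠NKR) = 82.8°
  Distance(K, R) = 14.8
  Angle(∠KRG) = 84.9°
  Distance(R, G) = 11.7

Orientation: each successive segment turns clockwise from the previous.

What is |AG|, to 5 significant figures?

15.870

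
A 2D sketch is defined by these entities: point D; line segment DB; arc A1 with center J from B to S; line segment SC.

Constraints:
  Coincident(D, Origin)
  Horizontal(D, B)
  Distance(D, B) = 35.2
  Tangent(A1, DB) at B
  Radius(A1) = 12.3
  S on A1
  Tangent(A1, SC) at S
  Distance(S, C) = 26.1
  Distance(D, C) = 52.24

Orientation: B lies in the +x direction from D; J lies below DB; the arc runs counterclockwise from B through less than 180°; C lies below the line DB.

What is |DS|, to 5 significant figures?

28.760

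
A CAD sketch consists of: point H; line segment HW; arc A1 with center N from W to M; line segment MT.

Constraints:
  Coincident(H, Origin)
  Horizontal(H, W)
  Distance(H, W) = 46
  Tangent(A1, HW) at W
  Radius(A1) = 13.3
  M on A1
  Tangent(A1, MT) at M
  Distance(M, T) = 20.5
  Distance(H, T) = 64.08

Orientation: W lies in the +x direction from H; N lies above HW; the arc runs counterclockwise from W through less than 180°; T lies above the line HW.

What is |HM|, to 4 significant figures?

61.18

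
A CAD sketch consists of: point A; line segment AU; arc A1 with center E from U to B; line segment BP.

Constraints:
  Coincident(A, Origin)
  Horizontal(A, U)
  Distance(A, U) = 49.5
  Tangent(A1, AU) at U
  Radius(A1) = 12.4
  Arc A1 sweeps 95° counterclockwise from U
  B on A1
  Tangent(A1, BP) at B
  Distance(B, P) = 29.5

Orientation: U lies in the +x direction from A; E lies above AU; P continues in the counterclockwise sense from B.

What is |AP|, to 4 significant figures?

73.16

A is at the origin; AU is horizontal with |AU| = 49.5 and U on the +x side, so U = (49.50, 0.000). A1 meets AU tangentially, so EU is at right angles to AU, so E = U + (0, 12.4) = (49.50, 12.40). On A1, U sits at bearing -90° from E; a 95° counterclockwise sweep puts B at bearing 5°, so B = E + 12.4·(cos 5°, sin 5°) = (61.85, 13.48). Since A1 is tangent to BP there, EB ⟂ BP, so BP runs along (−sin 5°, cos 5°); with |BP| = 29.5, P = (59.28, 42.87). Then |AP| = |P − A| = 73.16.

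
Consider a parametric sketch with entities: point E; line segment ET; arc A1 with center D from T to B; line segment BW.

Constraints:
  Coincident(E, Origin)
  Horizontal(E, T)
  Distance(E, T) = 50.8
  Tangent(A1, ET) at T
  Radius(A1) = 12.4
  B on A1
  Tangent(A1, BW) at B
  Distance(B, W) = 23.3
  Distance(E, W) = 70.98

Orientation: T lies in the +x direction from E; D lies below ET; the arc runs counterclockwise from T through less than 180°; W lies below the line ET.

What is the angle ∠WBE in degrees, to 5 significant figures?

166.99°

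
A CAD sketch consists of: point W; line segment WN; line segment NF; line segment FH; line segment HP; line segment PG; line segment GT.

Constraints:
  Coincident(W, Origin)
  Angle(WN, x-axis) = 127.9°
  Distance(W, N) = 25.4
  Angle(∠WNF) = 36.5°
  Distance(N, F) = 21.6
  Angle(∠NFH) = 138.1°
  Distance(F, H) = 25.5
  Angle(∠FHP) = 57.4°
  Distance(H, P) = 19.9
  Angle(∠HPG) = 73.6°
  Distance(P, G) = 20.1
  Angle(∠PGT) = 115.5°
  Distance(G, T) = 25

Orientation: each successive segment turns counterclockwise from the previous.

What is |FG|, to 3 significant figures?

2.25

∠FHP = 57.4° gives HP at 75.9° from the x-axis; with |HP| = 19.9, P = (7.26, -0.809). ∠HPG = 73.6° gives PG at -178° from the x-axis; with |PG| = 20.1, G = (-12.8, -1.62). Then |FG| = |G − F| = 2.25.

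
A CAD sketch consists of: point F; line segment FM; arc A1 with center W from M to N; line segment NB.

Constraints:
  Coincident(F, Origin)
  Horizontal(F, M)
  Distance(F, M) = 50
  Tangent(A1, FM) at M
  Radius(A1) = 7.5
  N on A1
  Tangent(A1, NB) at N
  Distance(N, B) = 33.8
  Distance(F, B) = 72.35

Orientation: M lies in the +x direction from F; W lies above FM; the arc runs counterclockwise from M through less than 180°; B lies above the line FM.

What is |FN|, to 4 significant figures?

57.90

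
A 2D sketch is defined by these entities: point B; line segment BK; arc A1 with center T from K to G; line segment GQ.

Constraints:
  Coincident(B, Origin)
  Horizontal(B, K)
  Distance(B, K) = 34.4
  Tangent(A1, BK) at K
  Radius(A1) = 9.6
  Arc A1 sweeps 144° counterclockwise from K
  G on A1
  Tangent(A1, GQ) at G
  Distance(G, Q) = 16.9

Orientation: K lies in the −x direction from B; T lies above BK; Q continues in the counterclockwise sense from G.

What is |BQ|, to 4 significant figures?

50.45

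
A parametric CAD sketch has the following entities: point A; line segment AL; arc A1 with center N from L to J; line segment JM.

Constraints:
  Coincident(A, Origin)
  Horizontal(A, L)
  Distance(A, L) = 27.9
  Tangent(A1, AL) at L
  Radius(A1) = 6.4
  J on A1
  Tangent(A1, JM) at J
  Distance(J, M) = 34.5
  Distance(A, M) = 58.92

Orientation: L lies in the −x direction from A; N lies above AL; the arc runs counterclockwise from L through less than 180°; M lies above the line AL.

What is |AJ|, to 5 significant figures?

25.553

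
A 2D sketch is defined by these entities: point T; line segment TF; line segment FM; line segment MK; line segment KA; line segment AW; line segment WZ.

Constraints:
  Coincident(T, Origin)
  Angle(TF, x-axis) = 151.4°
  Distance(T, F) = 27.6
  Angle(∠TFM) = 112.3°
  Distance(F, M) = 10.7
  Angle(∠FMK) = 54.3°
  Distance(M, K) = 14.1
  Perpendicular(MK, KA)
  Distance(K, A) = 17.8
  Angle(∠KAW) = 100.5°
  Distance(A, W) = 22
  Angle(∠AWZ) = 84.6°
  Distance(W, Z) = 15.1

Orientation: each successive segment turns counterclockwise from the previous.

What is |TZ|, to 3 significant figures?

42.2

∠KAW = 100.5° gives AW at 154° from the x-axis; with |AW| = 22.0, W = (-34.1, 29.5). ∠AWZ = 84.6° gives WZ at -110° from the x-axis; with |WZ| = 15.1, Z = (-39.3, 15.3). Then |TZ| = |Z − T| = 42.2.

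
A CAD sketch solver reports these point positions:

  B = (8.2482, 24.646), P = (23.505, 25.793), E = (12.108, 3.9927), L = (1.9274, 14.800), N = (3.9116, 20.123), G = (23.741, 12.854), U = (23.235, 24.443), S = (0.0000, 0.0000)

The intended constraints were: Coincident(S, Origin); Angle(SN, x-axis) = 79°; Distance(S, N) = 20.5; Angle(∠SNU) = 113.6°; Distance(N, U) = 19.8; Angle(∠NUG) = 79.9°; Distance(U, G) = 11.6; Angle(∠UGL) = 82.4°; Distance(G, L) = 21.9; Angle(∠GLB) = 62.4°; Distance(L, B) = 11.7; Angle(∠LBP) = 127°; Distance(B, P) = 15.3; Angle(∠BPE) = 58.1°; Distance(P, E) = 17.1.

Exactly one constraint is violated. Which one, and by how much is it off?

Distance(P, E) = 17.1 — off by 7.50.

S = (0.00, 0.00) ✓; SN at 79.00° ✓; |SN| = 20.50 ✓; ∠SNU = 113.6° ✓; |NU| = 19.80 ✓; ∠NUG = 79.90° ✓; |UG| = 11.60 ✓; ∠UGL = 82.40° ✓; |GL| = 21.90 ✓; ∠GLB = 62.40° ✓; |LB| = 11.70 ✓; ∠LBP = 127.0° ✓; |BP| = 15.30 ✓; ∠BPE = 58.10° ✓; |PE| = 24.60 ✗.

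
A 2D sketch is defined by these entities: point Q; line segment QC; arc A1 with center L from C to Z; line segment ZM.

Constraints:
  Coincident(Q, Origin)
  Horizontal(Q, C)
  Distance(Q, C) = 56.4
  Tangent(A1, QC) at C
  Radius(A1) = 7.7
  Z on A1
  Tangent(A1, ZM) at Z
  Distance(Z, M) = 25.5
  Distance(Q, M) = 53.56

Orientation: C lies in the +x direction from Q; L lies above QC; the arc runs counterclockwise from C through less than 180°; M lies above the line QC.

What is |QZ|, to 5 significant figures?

63.192

Q is at the origin; Q and C share the same y with |QC| = 56.4 and C on the +x side, so C = (56.400, 0.0000). A1 meets QC tangentially, so LC is at right angles to QC, so L = C + (0, 7.7) = (56.400, 7.7000). Since LZ ⟂ ZM (tangency), |LM| = √(7.7² + 25.5²) = 26.637 regardless of where Z sits on A1. So M lies on both circle(Q, 53.56) and circle(L, 26.637); the above-QC intersection is M = (43.625, 31.074). Z is the foot of the tangent from M: Z = (61.801, 13.188).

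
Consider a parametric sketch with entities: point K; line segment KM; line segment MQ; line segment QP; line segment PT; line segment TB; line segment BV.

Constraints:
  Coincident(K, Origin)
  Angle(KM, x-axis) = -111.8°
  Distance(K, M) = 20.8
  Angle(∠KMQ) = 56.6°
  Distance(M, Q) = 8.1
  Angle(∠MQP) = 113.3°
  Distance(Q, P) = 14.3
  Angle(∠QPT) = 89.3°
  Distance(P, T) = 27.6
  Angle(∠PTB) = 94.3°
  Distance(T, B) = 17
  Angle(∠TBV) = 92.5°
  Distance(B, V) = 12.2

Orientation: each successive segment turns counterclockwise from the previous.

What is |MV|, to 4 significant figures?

9.161

∠PTB = 94.3° gives TB at -105.3° from the x-axis; with |TB| = 17.0, B = (-28.47, -14.81). ∠TBV = 92.5° gives BV at -17.80° from the x-axis; with |BV| = 12.2, V = (-16.85, -18.54). Then |MV| = |V − M| = 9.161.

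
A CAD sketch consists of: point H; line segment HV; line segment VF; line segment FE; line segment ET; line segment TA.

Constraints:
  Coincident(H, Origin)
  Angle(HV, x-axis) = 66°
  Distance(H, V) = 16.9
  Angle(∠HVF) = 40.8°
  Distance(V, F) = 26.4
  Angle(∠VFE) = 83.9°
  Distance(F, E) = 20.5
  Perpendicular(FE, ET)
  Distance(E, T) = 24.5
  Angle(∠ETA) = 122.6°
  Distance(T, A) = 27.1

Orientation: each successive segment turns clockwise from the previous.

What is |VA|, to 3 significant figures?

13.8

H is at the origin; HV runs at 66.0° with length 16.9, so V = (6.87, 15.4). ∠HVF = 40.8° gives VF at -73.2° from the x-axis; with |VF| = 26.4, F = (14.5, -9.83). ∠VFE = 83.9° gives FE at -169° from the x-axis; with |FE| = 20.5, E = (-5.64, -13.6). FE ⟂ ET, so ET runs at 101°; with |ET| = 24.5, T = (-10.2, 10.4). ∠ETA = 122.6° gives TA at 43.3° from the x-axis; with |TA| = 27.1, A = (9.53, 29.0). Then |VA| = |A − V| = 13.8.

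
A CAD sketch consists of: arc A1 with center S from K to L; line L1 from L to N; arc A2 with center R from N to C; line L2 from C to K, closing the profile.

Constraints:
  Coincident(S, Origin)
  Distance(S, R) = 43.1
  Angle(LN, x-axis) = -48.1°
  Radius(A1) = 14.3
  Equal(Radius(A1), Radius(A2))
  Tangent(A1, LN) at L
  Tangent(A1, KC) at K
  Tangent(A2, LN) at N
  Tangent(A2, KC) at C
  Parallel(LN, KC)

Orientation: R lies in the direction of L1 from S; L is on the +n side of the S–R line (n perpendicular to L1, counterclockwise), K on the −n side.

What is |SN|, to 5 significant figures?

45.410

The slot axis is L1's direction at -48.1°, so u = (cos -48.1°, sin -48.1°) = (0.66783, -0.74431) and n = (−sin -48.1°, cos -48.1°) = (0.74431, 0.66783). S is at the origin and R lies 43.1 along u from S, so R = 43.1·u = (28.784, -32.080). Tangency of A1 to both parallel lines with radius 14.3 puts L and K at S ± 14.3·n: L = (10.644, 9.5500), K = (-10.644, -9.5500). Equal radii place N and C the same way about R: N = R + 14.3·n = (39.427, -22.530), C = R − 14.3·n = (18.140, -41.630). Then |SN| = |N − S| = 45.410.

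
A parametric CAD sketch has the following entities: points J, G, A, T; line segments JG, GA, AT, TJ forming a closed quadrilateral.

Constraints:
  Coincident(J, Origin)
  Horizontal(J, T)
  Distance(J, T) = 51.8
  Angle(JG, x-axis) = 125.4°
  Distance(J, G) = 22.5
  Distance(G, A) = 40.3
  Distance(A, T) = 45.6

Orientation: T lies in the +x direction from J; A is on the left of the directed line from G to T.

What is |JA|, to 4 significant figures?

42.62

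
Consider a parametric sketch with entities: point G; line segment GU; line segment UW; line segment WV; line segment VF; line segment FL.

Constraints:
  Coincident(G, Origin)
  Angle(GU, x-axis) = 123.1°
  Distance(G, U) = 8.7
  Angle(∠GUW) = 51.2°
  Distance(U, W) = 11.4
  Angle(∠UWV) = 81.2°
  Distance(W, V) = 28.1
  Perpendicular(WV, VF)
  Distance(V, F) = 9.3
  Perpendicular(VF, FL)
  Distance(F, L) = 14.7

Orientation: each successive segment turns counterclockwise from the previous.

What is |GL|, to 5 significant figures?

7.3075

G is at the origin; GU runs at 123.1° with length 8.7, so U = (-4.7511, 7.2882). ∠GUW = 51.2° gives UW at -108.10° from the x-axis; with |UW| = 11.4, W = (-8.2928, -3.5477). ∠UWV = 81.2° gives WV at -9.3000° from the x-axis; with |WV| = 28.1, V = (19.438, -8.0888). WV ⟂ VF, so VF runs at 80.700°; with |VF| = 9.3, F = (20.941, 1.0890). VF ⟂ FL, so FL runs at 170.70°; with |FL| = 14.7, L = (6.4340, 3.4645). Then |GL| = |L − G| = 7.3075.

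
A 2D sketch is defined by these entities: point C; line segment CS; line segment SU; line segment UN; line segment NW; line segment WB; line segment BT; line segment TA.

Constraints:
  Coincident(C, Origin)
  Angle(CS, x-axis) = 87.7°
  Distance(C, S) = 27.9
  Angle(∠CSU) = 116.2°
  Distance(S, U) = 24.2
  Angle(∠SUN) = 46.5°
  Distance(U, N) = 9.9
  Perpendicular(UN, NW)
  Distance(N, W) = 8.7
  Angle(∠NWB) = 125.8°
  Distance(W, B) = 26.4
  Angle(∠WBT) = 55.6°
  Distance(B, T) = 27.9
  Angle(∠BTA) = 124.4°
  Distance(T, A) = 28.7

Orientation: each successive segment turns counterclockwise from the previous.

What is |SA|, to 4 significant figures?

38.50

C is at the origin; CS runs at 87.7° with length 27.9, so S = (1.120, 27.88). ∠CSU = 116.2° gives SU at 151.5° from the x-axis; with |SU| = 24.2, U = (-20.15, 39.42). ∠SUN = 46.5° gives UN at -75.00° from the x-axis; with |UN| = 9.9, N = (-17.59, 29.86). The perpendicularity gives NW at right angles to UN, so NW runs at 15.00°; with |NW| = 8.7, W = (-9.182, 32.11). ∠NWB = 125.8° gives WB at 69.20° from the x-axis; with |WB| = 26.4, B = (0.1930, 56.79). ∠WBT = 55.6° gives BT at -166.4° from the x-axis; with |BT| = 27.9, T = (-26.92, 50.23). ∠BTA = 124.4° gives TA at -110.8° from the x-axis; with |TA| = 28.7, A = (-37.12, 23.40). Then |SA| = |A − S| = 38.50.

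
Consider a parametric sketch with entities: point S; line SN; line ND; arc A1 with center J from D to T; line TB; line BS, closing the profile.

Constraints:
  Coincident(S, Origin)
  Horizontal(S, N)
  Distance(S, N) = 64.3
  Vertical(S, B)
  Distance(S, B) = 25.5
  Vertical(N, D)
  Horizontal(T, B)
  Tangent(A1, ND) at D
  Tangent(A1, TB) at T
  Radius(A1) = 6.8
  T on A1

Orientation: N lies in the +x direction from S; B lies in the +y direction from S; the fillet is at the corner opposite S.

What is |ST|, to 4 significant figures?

62.90

The virtual corner opposite S is at (64.30, 25.50). Since A1 is tangent to ND there, JD ⟂ ND and since A1 is tangent to TB there, JT ⟂ TB, with radius 6.8, so the center J sits 6.8 in from both sides at J = (57.50, 18.70). That places the tangent points at D = (64.30, 18.70) on ND and T = (57.50, 25.50) on TB. Then |ST| = |T − S| = 62.90.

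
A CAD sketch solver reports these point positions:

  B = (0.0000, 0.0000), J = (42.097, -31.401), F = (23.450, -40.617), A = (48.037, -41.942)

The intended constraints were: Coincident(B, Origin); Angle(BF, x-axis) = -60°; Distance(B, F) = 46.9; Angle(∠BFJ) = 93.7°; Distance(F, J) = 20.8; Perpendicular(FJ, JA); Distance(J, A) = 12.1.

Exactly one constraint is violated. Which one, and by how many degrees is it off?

Perpendicular(FJ, JA) — off by 3.10°.

B = (0.00, 0.00) ✓; BF at -60.00° ✓; |BF| = 46.90 ✓; ∠BFJ = 93.70° ✓; |FJ| = 20.80 ✓; ∠(FJ, JA) = 86.90° ✗; |JA| = 12.10 ✓.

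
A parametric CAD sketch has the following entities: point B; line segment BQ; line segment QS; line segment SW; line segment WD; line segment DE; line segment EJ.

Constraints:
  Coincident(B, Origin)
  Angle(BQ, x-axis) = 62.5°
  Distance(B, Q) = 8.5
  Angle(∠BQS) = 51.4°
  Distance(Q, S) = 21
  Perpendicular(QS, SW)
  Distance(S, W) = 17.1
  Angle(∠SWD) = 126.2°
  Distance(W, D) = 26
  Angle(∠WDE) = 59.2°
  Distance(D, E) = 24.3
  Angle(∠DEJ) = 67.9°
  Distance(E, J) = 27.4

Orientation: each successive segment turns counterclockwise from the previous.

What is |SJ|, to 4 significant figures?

16.41

B is at the origin; BQ runs at 62.5° with length 8.5, so Q = (3.925, 7.540). ∠BQS = 51.4° gives QS at -168.9° from the x-axis; with |QS| = 21.0, S = (-16.68, 3.497). The perpendicularity gives SW at right angles to QS, so SW runs at -78.90°; with |SW| = 17.1, W = (-13.39, -13.28). ∠SWD = 126.2° gives WD at -25.10° from the x-axis; with |WD| = 26.0, D = (10.15, -24.31). ∠WDE = 59.2° gives DE at 95.70° from the x-axis; with |DE| = 24.3, E = (7.741, -0.1328). ∠DEJ = 67.9° gives EJ at -152.2° from the x-axis; with |EJ| = 27.4, J = (-16.50, -12.91). Then |SJ| = |J − S| = 16.41.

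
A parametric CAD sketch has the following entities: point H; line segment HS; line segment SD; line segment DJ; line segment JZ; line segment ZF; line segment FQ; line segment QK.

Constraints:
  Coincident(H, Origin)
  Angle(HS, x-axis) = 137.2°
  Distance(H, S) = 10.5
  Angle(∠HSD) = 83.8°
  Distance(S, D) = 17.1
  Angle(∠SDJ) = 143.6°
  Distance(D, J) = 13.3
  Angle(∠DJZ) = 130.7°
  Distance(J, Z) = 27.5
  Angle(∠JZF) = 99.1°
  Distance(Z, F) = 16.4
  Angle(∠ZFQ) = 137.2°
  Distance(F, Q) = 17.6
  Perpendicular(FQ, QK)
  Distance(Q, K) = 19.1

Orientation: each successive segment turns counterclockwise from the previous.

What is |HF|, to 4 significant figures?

31.40

∠DJZ = 130.7° gives JZ at -40.90° from the x-axis; with |JZ| = 27.5, Z = (2.840, -37.90). ∠JZF = 99.1° gives ZF at 40.00° from the x-axis; with |ZF| = 16.4, F = (15.40, -27.36). Then |HF| = |F − H| = 31.40.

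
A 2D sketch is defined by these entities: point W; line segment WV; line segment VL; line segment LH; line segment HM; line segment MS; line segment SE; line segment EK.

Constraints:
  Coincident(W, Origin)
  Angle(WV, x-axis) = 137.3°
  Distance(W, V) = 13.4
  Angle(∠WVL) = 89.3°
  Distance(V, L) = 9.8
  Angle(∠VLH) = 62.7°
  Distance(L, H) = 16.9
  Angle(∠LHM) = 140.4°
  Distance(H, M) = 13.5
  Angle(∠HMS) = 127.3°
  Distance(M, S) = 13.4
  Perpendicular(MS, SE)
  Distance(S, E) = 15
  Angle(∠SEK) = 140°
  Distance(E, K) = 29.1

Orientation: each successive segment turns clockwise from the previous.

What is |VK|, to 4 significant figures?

15.83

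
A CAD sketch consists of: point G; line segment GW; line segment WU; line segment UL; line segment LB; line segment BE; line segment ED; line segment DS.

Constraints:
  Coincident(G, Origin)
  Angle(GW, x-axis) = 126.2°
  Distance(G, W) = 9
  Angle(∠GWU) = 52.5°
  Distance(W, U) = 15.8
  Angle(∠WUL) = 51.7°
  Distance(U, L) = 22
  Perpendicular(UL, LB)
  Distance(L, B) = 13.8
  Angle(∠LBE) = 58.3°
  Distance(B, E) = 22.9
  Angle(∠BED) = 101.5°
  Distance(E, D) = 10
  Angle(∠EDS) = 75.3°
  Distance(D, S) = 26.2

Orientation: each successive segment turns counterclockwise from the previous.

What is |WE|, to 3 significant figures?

12.9

G is at the origin; GW runs at 126.2° with length 9.0, so W = (-5.32, 7.26). ∠GWU = 52.5° gives WU at -106° from the x-axis; with |WU| = 15.8, U = (-9.75, -7.90). ∠WUL = 51.7° gives UL at 22.0° from the x-axis; with |UL| = 22.0, L = (10.6, 0.339). UL ⟂ LB, so LB runs at 112°; with |LB| = 13.8, B = (5.48, 13.1). ∠LBE = 58.3° gives BE at -126° from the x-axis; with |BE| = 22.9, E = (-8.08, -5.32). Then |WE| = |E − W| = 12.9.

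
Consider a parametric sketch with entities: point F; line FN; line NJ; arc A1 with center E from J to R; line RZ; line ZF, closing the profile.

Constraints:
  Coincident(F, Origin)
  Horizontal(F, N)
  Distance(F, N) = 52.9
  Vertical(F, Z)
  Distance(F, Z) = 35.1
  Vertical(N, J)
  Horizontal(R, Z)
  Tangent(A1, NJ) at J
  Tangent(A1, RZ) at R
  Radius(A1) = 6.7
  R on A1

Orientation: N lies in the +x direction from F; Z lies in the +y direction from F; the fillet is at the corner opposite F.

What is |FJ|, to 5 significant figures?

60.041

F is at the origin; FN is horizontal with |FN| = 52.9 and N on the +x side, so N = (52.900, 0.0000). F and Z share the same x with |FZ| = 35.1 and Z on the +y side, so Z = (0.0000, 35.100). The virtual corner opposite F is at (52.900, 35.100). A1 meets NJ tangentially, so EJ is at right angles to NJ and A1 meets RZ tangentially, so ER is at right angles to RZ, with radius 6.7, so the center E sits 6.7 in from both sides at E = (46.200, 28.400). That places the tangent points at J = (52.900, 28.400) on NJ and R = (46.200, 35.100) on RZ. Then |FJ| = |J − F| = 60.041.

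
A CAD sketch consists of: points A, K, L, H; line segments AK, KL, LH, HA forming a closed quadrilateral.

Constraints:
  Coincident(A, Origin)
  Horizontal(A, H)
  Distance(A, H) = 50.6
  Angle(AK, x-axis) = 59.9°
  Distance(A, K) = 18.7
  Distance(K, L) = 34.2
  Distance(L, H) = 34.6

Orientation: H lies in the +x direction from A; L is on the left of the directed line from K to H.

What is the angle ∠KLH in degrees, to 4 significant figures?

80.13°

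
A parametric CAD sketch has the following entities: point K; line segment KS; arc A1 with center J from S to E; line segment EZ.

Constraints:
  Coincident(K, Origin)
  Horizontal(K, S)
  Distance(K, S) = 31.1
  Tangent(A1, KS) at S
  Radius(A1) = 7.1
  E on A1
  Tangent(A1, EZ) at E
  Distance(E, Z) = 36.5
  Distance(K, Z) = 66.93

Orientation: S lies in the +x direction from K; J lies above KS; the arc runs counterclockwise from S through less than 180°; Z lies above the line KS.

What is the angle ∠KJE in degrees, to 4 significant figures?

129.8°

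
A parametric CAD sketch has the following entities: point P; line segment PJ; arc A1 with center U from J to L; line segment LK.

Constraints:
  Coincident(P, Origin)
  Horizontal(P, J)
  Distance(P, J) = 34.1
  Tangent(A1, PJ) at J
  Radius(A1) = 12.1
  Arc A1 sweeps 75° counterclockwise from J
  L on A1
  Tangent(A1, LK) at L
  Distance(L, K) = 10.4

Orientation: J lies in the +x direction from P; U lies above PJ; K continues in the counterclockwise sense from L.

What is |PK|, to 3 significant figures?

52.1

P is at the origin; P and J share the same y with |PJ| = 34.1 and J on the +x side, so J = (34.1, 0.00). Since A1 is tangent to PJ there, UJ ⟂ PJ, so U = J + (0, 12.1) = (34.1, 12.1). On A1, J sits at bearing -90° from U; a 75° counterclockwise sweep puts L at bearing -15°, so L = U + 12.1·(cos -15°, sin -15°) = (45.8, 8.97). A1 meets LK tangentially, so UL is at right angles to LK, so LK runs along (−sin -15°, cos -15°); with |LK| = 10.4, K = (48.5, 19.0). Then |PK| = |K − P| = 52.1.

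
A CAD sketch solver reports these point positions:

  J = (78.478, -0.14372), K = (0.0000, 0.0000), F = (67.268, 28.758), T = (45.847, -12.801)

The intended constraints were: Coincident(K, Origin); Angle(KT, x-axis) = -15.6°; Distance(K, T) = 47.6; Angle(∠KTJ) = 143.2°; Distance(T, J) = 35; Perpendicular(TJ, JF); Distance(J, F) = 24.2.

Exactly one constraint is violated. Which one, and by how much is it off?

Distance(J, F) = 24.2 — off by 6.80.

K = (0.00, 0.00) ✓; KT at -15.60° ✓; |KT| = 47.60 ✓; ∠KTJ = 143.2° ✓; |TJ| = 35.00 ✓; ∠(TJ, JF) = 90.00° ✓; |JF| = 31.00 ✗.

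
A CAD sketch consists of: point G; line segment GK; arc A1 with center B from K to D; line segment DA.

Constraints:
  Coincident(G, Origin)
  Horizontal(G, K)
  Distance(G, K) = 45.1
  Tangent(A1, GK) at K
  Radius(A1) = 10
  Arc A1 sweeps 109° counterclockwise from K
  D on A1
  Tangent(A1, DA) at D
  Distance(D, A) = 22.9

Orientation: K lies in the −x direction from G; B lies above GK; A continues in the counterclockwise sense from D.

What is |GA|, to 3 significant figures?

55.5

On A1, K sits at bearing -90° from B; a 109° counterclockwise sweep puts D at bearing 19°, so D = B + 10.0·(cos 19°, sin 19°) = (-35.6, 13.3). Since A1 is tangent to DA there, BD ⟂ DA, so DA runs along (−sin 19°, cos 19°); with |DA| = 22.9, A = (-43.1, 34.9). Then |GA| = |A − G| = 55.5.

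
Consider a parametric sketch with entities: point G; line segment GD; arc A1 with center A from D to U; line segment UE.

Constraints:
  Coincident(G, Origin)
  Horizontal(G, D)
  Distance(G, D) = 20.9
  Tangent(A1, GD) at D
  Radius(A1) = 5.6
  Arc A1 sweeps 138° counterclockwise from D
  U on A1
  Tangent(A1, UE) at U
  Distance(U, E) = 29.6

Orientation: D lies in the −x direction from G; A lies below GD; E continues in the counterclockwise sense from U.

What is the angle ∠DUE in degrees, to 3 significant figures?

111°

G is at the origin; G and D share the same y with |GD| = 20.9 and D on the −x side, so D = (-20.9, 0.00). A1 meets GD tangentially, so AD is at right angles to GD, so A = D + (0, -5.6) = (-20.9, -5.60). On A1, D sits at bearing 90° from A; a 138° counterclockwise sweep puts U at bearing 228°, so U = A + 5.6·(cos 228°, sin 228°) = (-24.6, -9.76). A1 meets UE tangentially, so AU is at right angles to UE, so UE runs along (−sin 228°, cos 228°); with |UE| = 29.6, E = (-2.65, -29.6). Then cos ∠DUE = UD·UE / (|UD||UE|), giving 111°.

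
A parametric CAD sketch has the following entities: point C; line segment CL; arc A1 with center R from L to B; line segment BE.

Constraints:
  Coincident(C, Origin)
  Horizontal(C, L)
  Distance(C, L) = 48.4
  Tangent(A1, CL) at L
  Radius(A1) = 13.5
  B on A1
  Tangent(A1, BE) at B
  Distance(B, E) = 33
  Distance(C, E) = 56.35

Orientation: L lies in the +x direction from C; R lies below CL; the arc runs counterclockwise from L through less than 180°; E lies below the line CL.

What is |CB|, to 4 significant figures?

37.17

C is at the origin; CL is horizontal with |CL| = 48.4 and L on the +x side, so L = (48.40, 0.000). Since A1 is tangent to CL there, RL ⟂ CL, so R = L + (0, -13.5) = (48.40, -13.50). Since RB ⟂ BE (tangency), |RE| = √(13.5² + 33.0²) = 35.65 regardless of where B sits on A1. So E lies on both circle(C, 56.35) and circle(R, 35.65); the below-CL intersection is E = (33.02, -45.66). B is the foot of the tangent from E: B = (34.92, -12.72).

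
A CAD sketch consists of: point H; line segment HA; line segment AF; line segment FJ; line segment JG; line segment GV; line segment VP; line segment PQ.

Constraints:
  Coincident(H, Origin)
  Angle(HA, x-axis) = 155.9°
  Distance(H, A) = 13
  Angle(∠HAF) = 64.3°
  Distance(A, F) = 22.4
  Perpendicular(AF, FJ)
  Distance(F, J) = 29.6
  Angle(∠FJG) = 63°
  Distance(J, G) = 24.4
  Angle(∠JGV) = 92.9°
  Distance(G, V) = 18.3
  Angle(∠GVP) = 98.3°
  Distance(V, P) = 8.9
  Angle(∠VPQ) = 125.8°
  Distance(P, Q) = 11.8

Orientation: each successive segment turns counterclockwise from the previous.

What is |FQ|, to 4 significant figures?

15.42

H is at the origin; HA runs at 155.9° with length 13.0, so A = (-11.87, 5.308). ∠HAF = 64.3° gives AF at -88.40° from the x-axis; with |AF| = 22.4, F = (-11.24, -17.08). AF is perpendicular to FJ, so FJ runs at 1.600°; with |FJ| = 29.6, J = (18.35, -16.26). ∠FJG = 63.0° gives JG at 118.6° from the x-axis; with |JG| = 24.4, G = (6.667, 5.166). ∠JGV = 92.9° gives GV at -154.3° from the x-axis; with |GV| = 18.3, V = (-9.823, -2.770). ∠GVP = 98.3° gives VP at -72.60° from the x-axis; with |VP| = 8.9, P = (-7.161, -11.26). ∠VPQ = 125.8° gives PQ at -18.40° from the x-axis; with |PQ| = 11.8, Q = (4.035, -14.99). Then |FQ| = |Q − F| = 15.42.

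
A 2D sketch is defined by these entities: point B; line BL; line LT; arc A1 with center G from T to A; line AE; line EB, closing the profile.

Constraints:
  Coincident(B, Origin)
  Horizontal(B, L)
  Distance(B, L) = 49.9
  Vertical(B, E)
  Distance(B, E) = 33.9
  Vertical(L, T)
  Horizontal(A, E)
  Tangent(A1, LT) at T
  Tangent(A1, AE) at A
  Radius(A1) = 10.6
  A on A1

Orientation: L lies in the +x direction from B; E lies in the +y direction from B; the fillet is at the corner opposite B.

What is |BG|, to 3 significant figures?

45.7

B is at the origin; BL is horizontal with |BL| = 49.9 and L on the +x side, so L = (49.9, 0.00). B and E share the same x with |BE| = 33.9 and E on the +y side, so E = (0.00, 33.9). The virtual corner opposite B is at (49.9, 33.9). Since A1 is tangent to LT there, GT ⟂ LT and tangency of A1 to AE means the radius GA is perpendicular to AE, with radius 10.6, so the center G sits 10.6 in from both sides at G = (39.3, 23.3). Then |BG| = |G − B| = 45.7.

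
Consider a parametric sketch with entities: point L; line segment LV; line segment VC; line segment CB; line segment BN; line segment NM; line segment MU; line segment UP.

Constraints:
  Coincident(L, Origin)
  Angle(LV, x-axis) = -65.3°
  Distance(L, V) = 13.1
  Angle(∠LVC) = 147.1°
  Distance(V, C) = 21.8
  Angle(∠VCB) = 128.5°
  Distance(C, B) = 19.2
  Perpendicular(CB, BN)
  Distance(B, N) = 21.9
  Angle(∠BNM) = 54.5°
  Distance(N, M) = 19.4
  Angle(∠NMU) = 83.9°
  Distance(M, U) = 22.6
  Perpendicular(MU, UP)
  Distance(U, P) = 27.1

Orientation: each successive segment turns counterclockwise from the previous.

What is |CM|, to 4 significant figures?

11.17

L is at the origin; LV runs at -65.3° with length 13.1, so V = (5.474, -11.90). ∠LVC = 147.1° gives VC at -32.40° from the x-axis; with |VC| = 21.8, C = (23.88, -23.58). ∠VCB = 128.5° gives CB at 19.10° from the x-axis; with |CB| = 19.2, B = (42.02, -17.30). The perpendicularity gives BN at right angles to CB, so BN runs at 109.1°; with |BN| = 21.9, N = (34.86, 3.394). ∠BNM = 54.5° gives NM at -125.4° from the x-axis; with |NM| = 19.4, M = (23.62, -12.42). Then |CM| = |M − C| = 11.17.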